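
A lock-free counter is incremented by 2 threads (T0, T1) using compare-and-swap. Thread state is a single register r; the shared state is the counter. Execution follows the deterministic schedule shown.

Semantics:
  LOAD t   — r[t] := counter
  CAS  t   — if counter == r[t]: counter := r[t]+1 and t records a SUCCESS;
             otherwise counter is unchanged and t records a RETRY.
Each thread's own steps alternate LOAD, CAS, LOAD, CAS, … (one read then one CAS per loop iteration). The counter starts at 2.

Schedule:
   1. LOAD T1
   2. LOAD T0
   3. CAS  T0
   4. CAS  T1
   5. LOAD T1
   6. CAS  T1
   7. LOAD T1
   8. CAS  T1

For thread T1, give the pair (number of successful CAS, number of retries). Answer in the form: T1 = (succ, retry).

T1 = (2, 1)

1. LOAD T1 → mem=2 r[T1]=2 [LOAD]
2. LOAD T0 → mem=2 r[T0]=2 [LOAD]
3. CAS T0 → mem=3 r[T0]=2 [OK]
4. CAS T1 → mem=3 r[T1]=2 [RETRY]
5. LOAD T1 → mem=3 r[T1]=3 [LOAD]
6. CAS T1 → mem=4 r[T1]=3 [OK]
7. LOAD T1 → mem=4 r[T1]=4 [LOAD]
8. CAS T1 → mem=5 r[T1]=4 [OK]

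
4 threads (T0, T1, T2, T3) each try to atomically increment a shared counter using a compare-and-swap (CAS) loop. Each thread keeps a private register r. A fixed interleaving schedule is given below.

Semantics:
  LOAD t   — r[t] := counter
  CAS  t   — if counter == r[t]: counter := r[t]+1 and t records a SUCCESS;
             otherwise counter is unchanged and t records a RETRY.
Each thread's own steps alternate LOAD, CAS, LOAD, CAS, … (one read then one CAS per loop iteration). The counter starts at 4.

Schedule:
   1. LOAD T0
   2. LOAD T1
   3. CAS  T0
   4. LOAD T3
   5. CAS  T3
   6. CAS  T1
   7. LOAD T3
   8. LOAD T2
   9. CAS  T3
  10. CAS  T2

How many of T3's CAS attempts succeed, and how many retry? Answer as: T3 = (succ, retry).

T3 = (2, 0)

[1] T0.load  rd  (counter 4, T0.r 4)
[2] T1.load  rd  (counter 4, T1.r 4)
[3] T0.cas  hit  (counter 5, T0.r 4)
[4] T3.load  rd  (counter 5, T3.r 5)
[5] T3.cas  hit  (counter 6, T3.r 5)
[6] T1.cas  miss  (counter 6, T1.r 4)
[7] T3.load  rd  (counter 6, T3.r 6)
[8] T2.load  rd  (counter 6, T2.r 6)
[9] T3.cas  hit  (counter 7, T3.r 6)
[10] T2.cas  miss  (counter 7, T2.r 6)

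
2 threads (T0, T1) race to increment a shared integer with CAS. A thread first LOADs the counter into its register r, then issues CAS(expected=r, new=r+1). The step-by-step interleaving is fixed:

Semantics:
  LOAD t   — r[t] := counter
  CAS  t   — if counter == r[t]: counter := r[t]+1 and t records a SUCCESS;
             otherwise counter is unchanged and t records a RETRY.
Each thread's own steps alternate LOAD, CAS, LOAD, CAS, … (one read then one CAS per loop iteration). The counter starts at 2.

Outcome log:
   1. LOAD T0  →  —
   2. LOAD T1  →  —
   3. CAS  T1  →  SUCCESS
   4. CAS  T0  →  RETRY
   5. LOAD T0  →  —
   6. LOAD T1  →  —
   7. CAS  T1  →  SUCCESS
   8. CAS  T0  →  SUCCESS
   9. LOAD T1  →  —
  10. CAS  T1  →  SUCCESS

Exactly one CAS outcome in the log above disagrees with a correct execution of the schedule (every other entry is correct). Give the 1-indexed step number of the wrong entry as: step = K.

Correct run:
T0 LOAD — after: cnt=2, r=2 — load
T1 LOAD — after: cnt=2, r=2 — load
T1 CAS — after: cnt=3, r=2 — ok
T0 CAS — after: cnt=3, r=2 — retry
T0 LOAD — after: cnt=3, r=3 — load
T1 LOAD — after: cnt=3, r=3 — load
T1 CAS — after: cnt=4, r=3 — ok
T0 CAS — after: cnt=4, r=3 — retry
T1 LOAD — after: cnt=4, r=4 — load
T1 CAS — after: cnt=5, r=4 — ok
Log disagrees first at step 8.

step = 8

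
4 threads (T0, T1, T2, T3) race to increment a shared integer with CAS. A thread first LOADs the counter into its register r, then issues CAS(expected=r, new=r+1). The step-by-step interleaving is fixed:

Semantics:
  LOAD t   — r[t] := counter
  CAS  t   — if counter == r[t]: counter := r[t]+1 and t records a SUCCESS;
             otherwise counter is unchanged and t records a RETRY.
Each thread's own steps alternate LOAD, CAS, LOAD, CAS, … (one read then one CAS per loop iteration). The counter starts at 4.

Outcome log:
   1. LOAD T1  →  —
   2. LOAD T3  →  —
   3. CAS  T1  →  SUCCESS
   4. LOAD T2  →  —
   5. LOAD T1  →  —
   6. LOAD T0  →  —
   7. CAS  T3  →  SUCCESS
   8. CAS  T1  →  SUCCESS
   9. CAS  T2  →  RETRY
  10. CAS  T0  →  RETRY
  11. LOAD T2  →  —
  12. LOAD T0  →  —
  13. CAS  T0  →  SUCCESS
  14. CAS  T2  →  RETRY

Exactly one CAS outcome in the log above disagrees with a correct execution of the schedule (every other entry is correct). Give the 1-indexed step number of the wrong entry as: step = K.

step = 7

Re-executing:
#1 T1 reads 4
#2 T3 reads 4
#3 T1 CAS(4→5) writes; counter now 5
#4 T2 reads 5
#5 T1 reads 5
#6 T0 reads 5
#7 T3 CAS(4→5) fails; counter now 5
#8 T1 CAS(5→6) writes; counter now 6
#9 T2 CAS(5→6) fails; counter now 6
#10 T0 CAS(5→6) fails; counter now 6
#11 T2 reads 6
#12 T0 reads 6
#13 T0 CAS(6→7) writes; counter now 7
#14 T2 CAS(6→7) fails; counter now 7
Flip is step 7.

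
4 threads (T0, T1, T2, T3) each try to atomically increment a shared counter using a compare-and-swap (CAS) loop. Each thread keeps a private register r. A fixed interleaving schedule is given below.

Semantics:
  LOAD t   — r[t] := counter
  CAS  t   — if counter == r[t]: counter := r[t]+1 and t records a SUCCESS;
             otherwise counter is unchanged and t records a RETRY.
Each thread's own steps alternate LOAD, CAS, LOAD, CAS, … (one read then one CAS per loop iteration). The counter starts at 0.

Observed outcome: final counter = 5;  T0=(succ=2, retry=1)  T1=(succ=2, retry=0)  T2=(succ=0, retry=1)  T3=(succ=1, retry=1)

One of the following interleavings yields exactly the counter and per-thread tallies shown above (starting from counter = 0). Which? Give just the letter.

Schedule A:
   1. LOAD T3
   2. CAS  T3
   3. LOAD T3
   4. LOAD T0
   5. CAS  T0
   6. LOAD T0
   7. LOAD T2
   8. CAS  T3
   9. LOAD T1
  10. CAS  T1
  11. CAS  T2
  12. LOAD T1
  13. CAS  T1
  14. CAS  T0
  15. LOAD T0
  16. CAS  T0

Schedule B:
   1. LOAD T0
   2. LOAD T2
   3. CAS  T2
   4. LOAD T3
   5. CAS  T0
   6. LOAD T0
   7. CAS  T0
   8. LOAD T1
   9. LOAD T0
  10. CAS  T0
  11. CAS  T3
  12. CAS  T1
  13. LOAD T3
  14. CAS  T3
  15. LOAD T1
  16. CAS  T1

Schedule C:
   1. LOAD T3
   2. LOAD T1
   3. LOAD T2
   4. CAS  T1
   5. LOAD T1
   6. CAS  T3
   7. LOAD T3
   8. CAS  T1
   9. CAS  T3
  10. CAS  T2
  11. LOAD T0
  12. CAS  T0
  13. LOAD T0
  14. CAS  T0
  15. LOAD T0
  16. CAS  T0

A

Run A:
step 1: T3 LOAD ⇒ load; ctr=0 reg=0
step 2: T3 CAS ⇒ ok; ctr=1 reg=0
step 3: T3 LOAD ⇒ load; ctr=1 reg=1
step 4: T0 LOAD ⇒ load; ctr=1 reg=1
step 5: T0 CAS ⇒ ok; ctr=2 reg=1
step 6: T0 LOAD ⇒ load; ctr=2 reg=2
step 7: T2 LOAD ⇒ load; ctr=2 reg=2
step 8: T3 CAS ⇒ retry; ctr=2 reg=1
step 9: T1 LOAD ⇒ load; ctr=2 reg=2
step 10: T1 CAS ⇒ ok; ctr=3 reg=2
step 11: T2 CAS ⇒ retry; ctr=3 reg=2
step 12: T1 LOAD ⇒ load; ctr=3 reg=3
step 13: T1 CAS ⇒ ok; ctr=4 reg=3
step 14: T0 CAS ⇒ retry; ctr=4 reg=2
step 15: T0 LOAD ⇒ load; ctr=4 reg=4
step 16: T0 CAS ⇒ ok; ctr=5 reg=4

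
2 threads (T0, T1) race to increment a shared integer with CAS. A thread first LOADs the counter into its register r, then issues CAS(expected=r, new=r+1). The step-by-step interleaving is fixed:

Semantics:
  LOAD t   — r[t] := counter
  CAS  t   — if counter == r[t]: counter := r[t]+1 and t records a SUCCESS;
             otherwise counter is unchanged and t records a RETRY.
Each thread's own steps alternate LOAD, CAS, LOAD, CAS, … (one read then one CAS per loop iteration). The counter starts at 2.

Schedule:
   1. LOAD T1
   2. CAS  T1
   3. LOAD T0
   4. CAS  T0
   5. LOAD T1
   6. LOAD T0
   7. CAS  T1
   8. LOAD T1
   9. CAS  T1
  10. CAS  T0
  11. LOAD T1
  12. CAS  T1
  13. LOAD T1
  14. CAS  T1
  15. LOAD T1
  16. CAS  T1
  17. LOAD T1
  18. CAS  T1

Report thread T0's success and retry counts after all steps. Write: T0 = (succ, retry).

T0 = (1, 1)

   1) LOAD T1:  M=2  r_T1=2
   2) CAS  T1:  M=3  r_T1=2 ✓
   3) LOAD T0:  M=3  r_T0=3
   4) CAS  T0:  M=4  r_T0=3 ✓
   5) LOAD T1:  M=4  r_T1=4
   6) LOAD T0:  M=4  r_T0=4
   7) CAS  T1:  M=5  r_T1=4 ✓
   8) LOAD T1:  M=5  r_T1=5
   9) CAS  T1:  M=6  r_T1=5 ✓
  10) CAS  T0:  M=6  r_T0=4 ✗
  11) LOAD T1:  M=6  r_T1=6
  12) CAS  T1:  M=7  r_T1=6 ✓
  13) LOAD T1:  M=7  r_T1=7
  14) CAS  T1:  M=8  r_T1=7 ✓
  15) LOAD T1:  M=8  r_T1=8
  16) CAS  T1:  M=9  r_T1=8 ✓
  17) LOAD T1:  M=9  r_T1=9
  18) CAS  T1:  M=10  r_T1=9 ✓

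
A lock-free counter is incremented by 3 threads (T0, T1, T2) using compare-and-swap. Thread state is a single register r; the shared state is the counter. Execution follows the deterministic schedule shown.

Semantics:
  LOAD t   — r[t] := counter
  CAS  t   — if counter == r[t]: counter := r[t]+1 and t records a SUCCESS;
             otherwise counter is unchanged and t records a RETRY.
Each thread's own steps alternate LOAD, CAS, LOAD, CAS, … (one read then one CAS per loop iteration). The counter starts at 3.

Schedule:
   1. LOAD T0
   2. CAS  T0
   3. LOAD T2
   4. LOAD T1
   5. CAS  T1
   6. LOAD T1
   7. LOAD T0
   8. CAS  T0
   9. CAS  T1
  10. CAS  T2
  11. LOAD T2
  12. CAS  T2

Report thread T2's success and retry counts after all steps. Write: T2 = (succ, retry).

T2 = (1, 1)

   1) LOAD T0:  M=3  r_T0=3
   2) CAS  T0:  M=4  r_T0=3 ✓
   3) LOAD T2:  M=4  r_T2=4
   4) LOAD T1:  M=4  r_T1=4
   5) CAS  T1:  M=5  r_T1=4 ✓
   6) LOAD T1:  M=5  r_T1=5
   7) LOAD T0:  M=5  r_T0=5
   8) CAS  T0:  M=6  r_T0=5 ✓
   9) CAS  T1:  M=6  r_T1=5 ✗
  10) CAS  T2:  M=6  r_T2=4 ✗
  11) LOAD T2:  M=6  r_T2=6
  12) CAS  T2:  M=7  r_T2=6 ✓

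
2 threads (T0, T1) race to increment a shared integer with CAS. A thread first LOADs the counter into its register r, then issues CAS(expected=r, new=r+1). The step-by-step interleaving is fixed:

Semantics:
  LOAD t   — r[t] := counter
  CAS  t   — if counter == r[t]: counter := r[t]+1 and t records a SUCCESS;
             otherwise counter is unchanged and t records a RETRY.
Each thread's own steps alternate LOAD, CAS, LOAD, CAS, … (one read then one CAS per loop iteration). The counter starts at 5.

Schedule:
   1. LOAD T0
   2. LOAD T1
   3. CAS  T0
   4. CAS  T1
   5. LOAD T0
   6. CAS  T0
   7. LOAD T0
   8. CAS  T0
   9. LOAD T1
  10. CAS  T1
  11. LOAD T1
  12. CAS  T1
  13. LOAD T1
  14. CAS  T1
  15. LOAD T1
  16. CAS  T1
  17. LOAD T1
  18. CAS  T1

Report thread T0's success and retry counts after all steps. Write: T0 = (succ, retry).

T0 = (3, 0)

#1 T0 reads 5
#2 T1 reads 5
#3 T0 CAS(5→6) writes; counter now 6
#4 T1 CAS(5→6) fails; counter now 6
#5 T0 reads 6
#6 T0 CAS(6→7) writes; counter now 7
#7 T0 reads 7
#8 T0 CAS(7→8) writes; counter now 8
#9 T1 reads 8
#10 T1 CAS(8→9) writes; counter now 9
#11 T1 reads 9
#12 T1 CAS(9→10) writes; counter now 10
#13 T1 reads 10
#14 T1 CAS(10→11) writes; counter now 11
#15 T1 reads 11
#16 T1 CAS(11→12) writes; counter now 12
#17 T1 reads 12
#18 T1 CAS(12→13) writes; counter now 13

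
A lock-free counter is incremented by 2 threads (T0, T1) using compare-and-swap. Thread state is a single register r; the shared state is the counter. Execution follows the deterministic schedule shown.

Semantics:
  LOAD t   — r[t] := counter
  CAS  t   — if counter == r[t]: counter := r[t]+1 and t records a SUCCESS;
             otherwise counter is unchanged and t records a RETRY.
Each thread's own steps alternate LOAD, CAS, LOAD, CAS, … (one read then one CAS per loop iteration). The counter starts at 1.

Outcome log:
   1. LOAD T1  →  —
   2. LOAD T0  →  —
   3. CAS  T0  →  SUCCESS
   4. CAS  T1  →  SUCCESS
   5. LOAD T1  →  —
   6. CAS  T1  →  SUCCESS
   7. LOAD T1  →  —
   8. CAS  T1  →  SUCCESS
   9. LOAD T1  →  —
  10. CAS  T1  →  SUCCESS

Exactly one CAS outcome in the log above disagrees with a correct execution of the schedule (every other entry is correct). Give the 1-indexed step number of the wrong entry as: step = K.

Correct run:
[1] T1.load  rd  (counter 1, T1.r 1)
[2] T0.load  rd  (counter 1, T0.r 1)
[3] T0.cas  hit  (counter 2, T0.r 1)
[4] T1.cas  miss  (counter 2, T1.r 1)
[5] T1.load  rd  (counter 2, T1.r 2)
[6] T1.cas  hit  (counter 3, T1.r 2)
[7] T1.load  rd  (counter 3, T1.r 3)
[8] T1.cas  hit  (counter 4, T1.r 3)
[9] T1.load  rd  (counter 4, T1.r 4)
[10] T1.cas  hit  (counter 5, T1.r 4)
Log disagrees first at step 4.

step = 4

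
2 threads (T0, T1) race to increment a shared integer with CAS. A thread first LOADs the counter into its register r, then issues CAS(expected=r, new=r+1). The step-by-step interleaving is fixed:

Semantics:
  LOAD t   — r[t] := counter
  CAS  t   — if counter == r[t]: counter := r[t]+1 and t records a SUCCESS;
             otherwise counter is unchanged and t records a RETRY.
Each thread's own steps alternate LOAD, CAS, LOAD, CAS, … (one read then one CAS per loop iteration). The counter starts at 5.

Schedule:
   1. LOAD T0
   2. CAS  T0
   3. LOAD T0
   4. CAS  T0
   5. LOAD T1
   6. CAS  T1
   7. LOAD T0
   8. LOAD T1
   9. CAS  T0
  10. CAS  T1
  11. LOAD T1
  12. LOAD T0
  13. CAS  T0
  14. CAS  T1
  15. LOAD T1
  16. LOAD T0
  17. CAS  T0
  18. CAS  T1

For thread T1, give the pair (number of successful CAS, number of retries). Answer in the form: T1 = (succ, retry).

1. LOAD T0 → mem=5 r[T0]=5 [LOAD]
2. CAS T0 → mem=6 r[T0]=5 [OK]
3. LOAD T0 → mem=6 r[T0]=6 [LOAD]
4. CAS T0 → mem=7 r[T0]=6 [OK]
5. LOAD T1 → mem=7 r[T1]=7 [LOAD]
6. CAS T1 → mem=8 r[T1]=7 [OK]
7. LOAD T0 → mem=8 r[T0]=8 [LOAD]
8. LOAD T1 → mem=8 r[T1]=8 [LOAD]
9. CAS T0 → mem=9 r[T0]=8 [OK]
10. CAS T1 → mem=9 r[T1]=8 [RETRY]
11. LOAD T1 → mem=9 r[T1]=9 [LOAD]
12. LOAD T0 → mem=9 r[T0]=9 [LOAD]
13. CAS T0 → mem=10 r[T0]=9 [OK]
14. CAS T1 → mem=10 r[T1]=9 [RETRY]
15. LOAD T1 → mem=10 r[T1]=10 [LOAD]
16. LOAD T0 → mem=10 r[T0]=10 [LOAD]
17. CAS T0 → mem=11 r[T0]=10 [OK]
18. CAS T1 → mem=11 r[T1]=10 [RETRY]

T1 = (1, 3)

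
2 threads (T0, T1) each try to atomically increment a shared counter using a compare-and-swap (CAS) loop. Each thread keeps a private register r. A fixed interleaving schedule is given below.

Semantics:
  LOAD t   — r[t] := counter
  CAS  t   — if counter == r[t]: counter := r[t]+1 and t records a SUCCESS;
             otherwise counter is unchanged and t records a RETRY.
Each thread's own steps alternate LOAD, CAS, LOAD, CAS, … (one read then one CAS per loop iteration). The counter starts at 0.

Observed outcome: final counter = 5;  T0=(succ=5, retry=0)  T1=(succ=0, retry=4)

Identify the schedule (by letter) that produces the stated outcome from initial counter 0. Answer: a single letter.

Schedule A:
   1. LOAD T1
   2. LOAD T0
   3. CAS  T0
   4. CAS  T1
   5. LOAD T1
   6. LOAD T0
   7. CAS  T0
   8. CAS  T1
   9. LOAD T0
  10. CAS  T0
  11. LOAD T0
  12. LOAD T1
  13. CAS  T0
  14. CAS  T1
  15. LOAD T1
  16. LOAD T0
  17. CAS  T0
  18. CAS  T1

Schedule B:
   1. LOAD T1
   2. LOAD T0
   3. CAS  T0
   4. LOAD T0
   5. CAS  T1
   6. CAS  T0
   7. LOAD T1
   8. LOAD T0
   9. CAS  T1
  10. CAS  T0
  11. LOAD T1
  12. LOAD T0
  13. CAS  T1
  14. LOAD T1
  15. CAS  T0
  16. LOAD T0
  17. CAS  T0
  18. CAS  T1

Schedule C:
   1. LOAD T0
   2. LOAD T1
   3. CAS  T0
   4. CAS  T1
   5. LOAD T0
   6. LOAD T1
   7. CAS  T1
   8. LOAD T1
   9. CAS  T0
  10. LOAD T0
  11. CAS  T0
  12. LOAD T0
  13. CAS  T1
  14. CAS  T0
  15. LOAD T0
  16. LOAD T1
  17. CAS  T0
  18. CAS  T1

A

Simulating candidate A:
step 1: T1 LOAD ⇒ load; ctr=0 reg=0
step 2: T0 LOAD ⇒ load; ctr=0 reg=0
step 3: T0 CAS ⇒ ok; ctr=1 reg=0
step 4: T1 CAS ⇒ retry; ctr=1 reg=0
step 5: T1 LOAD ⇒ load; ctr=1 reg=1
step 6: T0 LOAD ⇒ load; ctr=1 reg=1
step 7: T0 CAS ⇒ ok; ctr=2 reg=1
step 8: T1 CAS ⇒ retry; ctr=2 reg=1
step 9: T0 LOAD ⇒ load; ctr=2 reg=2
step 10: T0 CAS ⇒ ok; ctr=3 reg=2
step 11: T0 LOAD ⇒ load; ctr=3 reg=3
step 12: T1 LOAD ⇒ load; ctr=3 reg=3
step 13: T0 CAS ⇒ ok; ctr=4 reg=3
step 14: T1 CAS ⇒ retry; ctr=4 reg=3
step 15: T1 LOAD ⇒ load; ctr=4 reg=4
step 16: T0 LOAD ⇒ load; ctr=4 reg=4
step 17: T0 CAS ⇒ ok; ctr=5 reg=4
step 18: T1 CAS ⇒ retry; ctr=5 reg=4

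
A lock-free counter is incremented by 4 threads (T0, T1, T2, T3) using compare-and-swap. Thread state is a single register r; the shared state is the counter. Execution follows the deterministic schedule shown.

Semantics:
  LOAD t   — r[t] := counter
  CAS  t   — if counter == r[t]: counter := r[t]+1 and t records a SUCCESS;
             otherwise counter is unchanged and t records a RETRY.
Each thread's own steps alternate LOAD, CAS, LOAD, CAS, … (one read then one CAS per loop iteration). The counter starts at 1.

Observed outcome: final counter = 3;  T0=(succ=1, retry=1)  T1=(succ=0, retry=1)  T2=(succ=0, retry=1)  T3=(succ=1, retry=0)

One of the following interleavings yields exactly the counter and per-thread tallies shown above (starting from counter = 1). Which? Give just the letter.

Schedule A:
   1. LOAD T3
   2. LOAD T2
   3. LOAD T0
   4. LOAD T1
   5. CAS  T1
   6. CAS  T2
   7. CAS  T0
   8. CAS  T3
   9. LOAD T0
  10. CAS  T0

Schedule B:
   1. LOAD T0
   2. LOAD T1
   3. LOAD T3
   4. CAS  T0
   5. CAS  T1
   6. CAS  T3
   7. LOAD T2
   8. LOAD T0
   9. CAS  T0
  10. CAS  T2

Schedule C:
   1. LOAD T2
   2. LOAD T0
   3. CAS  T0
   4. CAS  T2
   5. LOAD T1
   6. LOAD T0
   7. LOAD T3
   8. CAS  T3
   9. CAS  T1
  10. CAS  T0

Run C:
T2 LOAD — after: cnt=1, r=1 — load
T0 LOAD — after: cnt=1, r=1 — load
T0 CAS — after: cnt=2, r=1 — ok
T2 CAS — after: cnt=2, r=1 — retry
T1 LOAD — after: cnt=2, r=2 — load
T0 LOAD — after: cnt=2, r=2 — load
T3 LOAD — after: cnt=2, r=2 — load
T3 CAS — after: cnt=3, r=2 — ok
T1 CAS — after: cnt=3, r=2 — retry
T0 CAS — after: cnt=3, r=2 — retry

C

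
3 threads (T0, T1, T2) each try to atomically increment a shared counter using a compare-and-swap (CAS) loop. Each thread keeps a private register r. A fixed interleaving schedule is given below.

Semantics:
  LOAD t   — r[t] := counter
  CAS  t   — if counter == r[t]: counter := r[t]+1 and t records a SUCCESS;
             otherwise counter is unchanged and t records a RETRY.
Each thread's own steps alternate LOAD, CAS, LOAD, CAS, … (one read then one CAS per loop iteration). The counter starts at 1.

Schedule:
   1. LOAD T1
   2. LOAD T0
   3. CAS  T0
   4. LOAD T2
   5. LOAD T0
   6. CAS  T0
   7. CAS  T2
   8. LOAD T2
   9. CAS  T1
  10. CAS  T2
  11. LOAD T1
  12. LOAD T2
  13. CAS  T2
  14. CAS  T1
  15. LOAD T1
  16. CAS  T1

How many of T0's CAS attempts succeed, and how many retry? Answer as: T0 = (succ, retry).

#1 T1 reads 1
#2 T0 reads 1
#3 T0 CAS(1→2) writes; counter now 2
#4 T2 reads 2
#5 T0 reads 2
#6 T0 CAS(2→3) writes; counter now 3
#7 T2 CAS(2→3) fails; counter now 3
#8 T2 reads 3
#9 T1 CAS(1→2) fails; counter now 3
#10 T2 CAS(3→4) writes; counter now 4
#11 T1 reads 4
#12 T2 reads 4
#13 T2 CAS(4→5) writes; counter now 5
#14 T1 CAS(4→5) fails; counter now 5
#15 T1 reads 5
#16 T1 CAS(5→6) writes; counter now 6

T0 = (2, 0)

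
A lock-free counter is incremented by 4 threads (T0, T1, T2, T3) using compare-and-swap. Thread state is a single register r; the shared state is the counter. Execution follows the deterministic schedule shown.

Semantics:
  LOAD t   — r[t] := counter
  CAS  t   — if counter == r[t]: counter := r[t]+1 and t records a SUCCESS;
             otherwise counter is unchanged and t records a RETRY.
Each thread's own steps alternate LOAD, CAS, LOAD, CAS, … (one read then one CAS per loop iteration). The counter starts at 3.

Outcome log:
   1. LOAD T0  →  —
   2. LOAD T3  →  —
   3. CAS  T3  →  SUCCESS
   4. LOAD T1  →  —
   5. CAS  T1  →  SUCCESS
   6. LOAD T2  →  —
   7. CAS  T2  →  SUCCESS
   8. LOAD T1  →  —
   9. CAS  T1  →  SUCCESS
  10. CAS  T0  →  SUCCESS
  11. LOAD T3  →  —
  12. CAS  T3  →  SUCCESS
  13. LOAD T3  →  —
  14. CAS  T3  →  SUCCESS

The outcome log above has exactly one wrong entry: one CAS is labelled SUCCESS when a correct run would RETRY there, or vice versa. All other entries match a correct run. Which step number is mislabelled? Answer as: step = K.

Correct run:
T0 LOAD — after: cnt=3, r=3 — load
T3 LOAD — after: cnt=3, r=3 — load
T3 CAS — after: cnt=4, r=3 — ok
T1 LOAD — after: cnt=4, r=4 — load
T1 CAS — after: cnt=5, r=4 — ok
T2 LOAD — after: cnt=5, r=5 — load
T2 CAS — after: cnt=6, r=5 — ok
T1 LOAD — after: cnt=6, r=6 — load
T1 CAS — after: cnt=7, r=6 — ok
T0 CAS — after: cnt=7, r=3 — retry
T3 LOAD — after: cnt=7, r=7 — load
T3 CAS — after: cnt=8, r=7 — ok
T3 LOAD — after: cnt=8, r=8 — load
T3 CAS — after: cnt=9, r=8 — ok
Flip is step 10.

step = 10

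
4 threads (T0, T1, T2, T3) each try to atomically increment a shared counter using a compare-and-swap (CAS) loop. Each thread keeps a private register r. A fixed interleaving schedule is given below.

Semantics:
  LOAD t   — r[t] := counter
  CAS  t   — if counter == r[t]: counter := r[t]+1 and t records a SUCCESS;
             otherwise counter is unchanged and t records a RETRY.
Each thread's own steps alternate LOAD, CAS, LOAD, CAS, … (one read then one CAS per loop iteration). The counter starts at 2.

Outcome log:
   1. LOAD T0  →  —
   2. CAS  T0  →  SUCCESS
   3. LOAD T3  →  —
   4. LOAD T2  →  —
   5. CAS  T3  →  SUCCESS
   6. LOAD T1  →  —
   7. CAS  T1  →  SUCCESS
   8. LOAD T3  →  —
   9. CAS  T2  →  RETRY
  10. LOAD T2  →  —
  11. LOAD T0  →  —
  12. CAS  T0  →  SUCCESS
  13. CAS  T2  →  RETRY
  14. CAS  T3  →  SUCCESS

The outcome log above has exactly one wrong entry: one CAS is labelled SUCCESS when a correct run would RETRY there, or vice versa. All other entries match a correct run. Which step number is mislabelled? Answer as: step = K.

step = 14

Reference trace:
   1) LOAD T0:  M=2  r_T0=2
   2) CAS  T0:  M=3  r_T0=2 ✓
   3) LOAD T3:  M=3  r_T3=3
   4) LOAD T2:  M=3  r_T2=3
   5) CAS  T3:  M=4  r_T3=3 ✓
   6) LOAD T1:  M=4  r_T1=4
   7) CAS  T1:  M=5  r_T1=4 ✓
   8) LOAD T3:  M=5  r_T3=5
   9) CAS  T2:  M=5  r_T2=3 ✗
  10) LOAD T2:  M=5  r_T2=5
  11) LOAD T0:  M=5  r_T0=5
  12) CAS  T0:  M=6  r_T0=5 ✓
  13) CAS  T2:  M=6  r_T2=5 ✗
  14) CAS  T3:  M=6  r_T3=5 ✗
Log disagrees first at step 14.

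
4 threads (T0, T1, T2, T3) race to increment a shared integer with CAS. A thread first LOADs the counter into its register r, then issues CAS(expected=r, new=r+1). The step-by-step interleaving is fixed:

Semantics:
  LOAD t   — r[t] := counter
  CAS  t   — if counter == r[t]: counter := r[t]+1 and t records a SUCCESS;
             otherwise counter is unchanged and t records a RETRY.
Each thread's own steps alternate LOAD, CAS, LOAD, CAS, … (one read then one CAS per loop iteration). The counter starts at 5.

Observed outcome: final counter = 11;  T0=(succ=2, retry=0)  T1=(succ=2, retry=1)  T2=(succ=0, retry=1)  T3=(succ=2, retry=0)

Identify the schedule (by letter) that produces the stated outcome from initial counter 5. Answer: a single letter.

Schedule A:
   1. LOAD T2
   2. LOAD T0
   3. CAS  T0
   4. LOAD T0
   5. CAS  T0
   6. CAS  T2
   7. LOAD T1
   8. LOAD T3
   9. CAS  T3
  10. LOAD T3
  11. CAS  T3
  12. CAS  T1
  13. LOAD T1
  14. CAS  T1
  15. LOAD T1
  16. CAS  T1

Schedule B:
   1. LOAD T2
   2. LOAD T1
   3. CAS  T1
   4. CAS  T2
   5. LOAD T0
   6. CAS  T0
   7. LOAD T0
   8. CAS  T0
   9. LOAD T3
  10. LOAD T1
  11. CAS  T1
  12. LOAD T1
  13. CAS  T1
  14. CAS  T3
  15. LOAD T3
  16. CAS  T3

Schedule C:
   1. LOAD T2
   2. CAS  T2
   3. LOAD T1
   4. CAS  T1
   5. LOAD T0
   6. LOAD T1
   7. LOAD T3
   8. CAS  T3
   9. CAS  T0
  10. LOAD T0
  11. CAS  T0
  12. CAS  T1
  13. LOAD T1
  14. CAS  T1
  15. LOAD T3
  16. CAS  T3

Simulating candidate A:
1. LOAD T2 → mem=5 r[T2]=5 [LOAD]
2. LOAD T0 → mem=5 r[T0]=5 [LOAD]
3. CAS T0 → mem=6 r[T0]=5 [OK]
4. LOAD T0 → mem=6 r[T0]=6 [LOAD]
5. CAS T0 → mem=7 r[T0]=6 [OK]
6. CAS T2 → mem=7 r[T2]=5 [RETRY]
7. LOAD T1 → mem=7 r[T1]=7 [LOAD]
8. LOAD T3 → mem=7 r[T3]=7 [LOAD]
9. CAS T3 → mem=8 r[T3]=7 [OK]
10. LOAD T3 → mem=8 r[T3]=8 [LOAD]
11. CAS T3 → mem=9 r[T3]=8 [OK]
12. CAS T1 → mem=9 r[T1]=7 [RETRY]
13. LOAD T1 → mem=9 r[T1]=9 [LOAD]
14. CAS T1 → mem=10 r[T1]=9 [OK]
15. LOAD T1 → mem=10 r[T1]=10 [LOAD]
16. CAS T1 → mem=11 r[T1]=10 [OK]

A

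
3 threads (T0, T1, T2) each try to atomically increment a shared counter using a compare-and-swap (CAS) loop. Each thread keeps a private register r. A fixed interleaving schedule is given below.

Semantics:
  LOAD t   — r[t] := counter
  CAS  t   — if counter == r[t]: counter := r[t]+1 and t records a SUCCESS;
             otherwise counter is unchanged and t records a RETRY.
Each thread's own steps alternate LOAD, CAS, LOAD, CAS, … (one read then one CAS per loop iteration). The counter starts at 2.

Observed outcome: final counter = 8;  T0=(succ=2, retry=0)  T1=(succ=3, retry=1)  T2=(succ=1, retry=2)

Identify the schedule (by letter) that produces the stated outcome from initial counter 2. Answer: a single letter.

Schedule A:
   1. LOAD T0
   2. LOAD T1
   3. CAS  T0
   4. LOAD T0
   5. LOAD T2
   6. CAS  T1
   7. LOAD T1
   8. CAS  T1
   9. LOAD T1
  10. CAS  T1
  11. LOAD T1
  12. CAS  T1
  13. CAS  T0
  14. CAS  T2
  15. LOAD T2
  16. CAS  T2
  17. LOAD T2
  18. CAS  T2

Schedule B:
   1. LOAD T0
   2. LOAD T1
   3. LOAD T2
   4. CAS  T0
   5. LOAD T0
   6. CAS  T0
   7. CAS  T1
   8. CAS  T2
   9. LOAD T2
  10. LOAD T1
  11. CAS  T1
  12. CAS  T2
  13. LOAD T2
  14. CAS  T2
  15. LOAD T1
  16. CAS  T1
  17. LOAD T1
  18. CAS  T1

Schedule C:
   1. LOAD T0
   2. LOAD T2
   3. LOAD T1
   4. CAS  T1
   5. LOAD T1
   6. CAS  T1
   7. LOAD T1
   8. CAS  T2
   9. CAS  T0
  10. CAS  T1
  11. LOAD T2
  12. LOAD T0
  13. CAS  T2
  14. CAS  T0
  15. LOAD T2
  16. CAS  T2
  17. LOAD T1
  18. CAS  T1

Tracing schedule B:
step 1: T0 LOAD ⇒ load; ctr=2 reg=2
step 2: T1 LOAD ⇒ load; ctr=2 reg=2
step 3: T2 LOAD ⇒ load; ctr=2 reg=2
step 4: T0 CAS ⇒ ok; ctr=3 reg=2
step 5: T0 LOAD ⇒ load; ctr=3 reg=3
step 6: T0 CAS ⇒ ok; ctr=4 reg=3
step 7: T1 CAS ⇒ retry; ctr=4 reg=2
step 8: T2 CAS ⇒ retry; ctr=4 reg=2
step 9: T2 LOAD ⇒ load; ctr=4 reg=4
step 10: T1 LOAD ⇒ load; ctr=4 reg=4
step 11: T1 CAS ⇒ ok; ctr=5 reg=4
step 12: T2 CAS ⇒ retry; ctr=5 reg=4
step 13: T2 LOAD ⇒ load; ctr=5 reg=5
step 14: T2 CAS ⇒ ok; ctr=6 reg=5
step 15: T1 LOAD ⇒ load; ctr=6 reg=6
step 16: T1 CAS ⇒ ok; ctr=7 reg=6
step 17: T1 LOAD ⇒ load; ctr=7 reg=7
step 18: T1 CAS ⇒ ok; ctr=8 reg=7

B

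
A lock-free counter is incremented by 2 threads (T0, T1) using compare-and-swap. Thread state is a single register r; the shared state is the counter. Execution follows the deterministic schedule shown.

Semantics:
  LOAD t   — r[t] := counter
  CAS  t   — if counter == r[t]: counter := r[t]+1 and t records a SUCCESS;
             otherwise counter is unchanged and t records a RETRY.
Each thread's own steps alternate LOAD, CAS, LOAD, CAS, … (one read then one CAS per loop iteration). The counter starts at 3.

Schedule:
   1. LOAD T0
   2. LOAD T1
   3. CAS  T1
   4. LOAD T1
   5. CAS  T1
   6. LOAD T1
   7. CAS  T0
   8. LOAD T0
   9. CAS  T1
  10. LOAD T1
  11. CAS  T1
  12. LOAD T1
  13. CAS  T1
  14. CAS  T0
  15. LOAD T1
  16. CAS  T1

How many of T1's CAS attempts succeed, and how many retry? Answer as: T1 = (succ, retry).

T1 = (6, 0)

T0 LOAD — after: cnt=3, r=3 — load
T1 LOAD — after: cnt=3, r=3 — load
T1 CAS — after: cnt=4, r=3 — ok
T1 LOAD — after: cnt=4, r=4 — load
T1 CAS — after: cnt=5, r=4 — ok
T1 LOAD — after: cnt=5, r=5 — load
T0 CAS — after: cnt=5, r=3 — retry
T0 LOAD — after: cnt=5, r=5 — load
T1 CAS — after: cnt=6, r=5 — ok
T1 LOAD — after: cnt=6, r=6 — load
T1 CAS — after: cnt=7, r=6 — ok
T1 LOAD — after: cnt=7, r=7 — load
T1 CAS — after: cnt=8, r=7 — ok
T0 CAS — after: cnt=8, r=5 — retry
T1 LOAD — after: cnt=8, r=8 — load
T1 CAS — after: cnt=9, r=8 — ok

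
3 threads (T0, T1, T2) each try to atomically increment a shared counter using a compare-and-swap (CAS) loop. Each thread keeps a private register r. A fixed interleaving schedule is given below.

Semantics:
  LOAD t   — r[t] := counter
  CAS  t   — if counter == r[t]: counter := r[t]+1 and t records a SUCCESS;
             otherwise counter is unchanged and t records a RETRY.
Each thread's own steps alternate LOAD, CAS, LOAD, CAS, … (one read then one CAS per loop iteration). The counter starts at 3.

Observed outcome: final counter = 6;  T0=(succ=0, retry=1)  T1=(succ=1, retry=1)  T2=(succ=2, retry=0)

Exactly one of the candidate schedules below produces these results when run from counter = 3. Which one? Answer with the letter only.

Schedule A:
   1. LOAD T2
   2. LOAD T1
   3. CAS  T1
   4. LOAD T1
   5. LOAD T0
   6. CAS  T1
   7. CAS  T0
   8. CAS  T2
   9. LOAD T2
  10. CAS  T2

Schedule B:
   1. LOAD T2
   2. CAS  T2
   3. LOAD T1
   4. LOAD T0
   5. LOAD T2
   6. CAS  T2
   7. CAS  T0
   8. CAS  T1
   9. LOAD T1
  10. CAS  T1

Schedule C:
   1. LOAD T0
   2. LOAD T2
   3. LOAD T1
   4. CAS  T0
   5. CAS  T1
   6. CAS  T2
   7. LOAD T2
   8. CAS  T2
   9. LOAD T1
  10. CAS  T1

Run B:
#1 T2 reads 3
#2 T2 CAS(3→4) writes; counter now 4
#3 T1 reads 4
#4 T0 reads 4
#5 T2 reads 4
#6 T2 CAS(4→5) writes; counter now 5
#7 T0 CAS(4→5) fails; counter now 5
#8 T1 CAS(4→5) fails; counter now 5
#9 T1 reads 5
#10 T1 CAS(5→6) writes; counter now 6

B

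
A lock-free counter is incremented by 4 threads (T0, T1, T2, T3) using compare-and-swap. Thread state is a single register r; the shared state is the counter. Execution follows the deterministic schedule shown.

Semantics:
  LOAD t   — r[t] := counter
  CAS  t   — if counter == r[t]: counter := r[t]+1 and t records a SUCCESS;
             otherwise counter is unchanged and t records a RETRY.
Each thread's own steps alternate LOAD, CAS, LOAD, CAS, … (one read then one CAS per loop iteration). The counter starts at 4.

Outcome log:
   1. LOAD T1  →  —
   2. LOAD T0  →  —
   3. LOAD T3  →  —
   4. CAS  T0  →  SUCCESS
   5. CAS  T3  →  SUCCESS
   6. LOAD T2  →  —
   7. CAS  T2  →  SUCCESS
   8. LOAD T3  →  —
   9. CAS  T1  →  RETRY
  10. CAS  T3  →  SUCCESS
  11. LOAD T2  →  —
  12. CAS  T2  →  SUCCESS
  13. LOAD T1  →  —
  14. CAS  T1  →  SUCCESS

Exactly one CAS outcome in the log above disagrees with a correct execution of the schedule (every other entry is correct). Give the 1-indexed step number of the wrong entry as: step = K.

step = 5

Reference trace:
   1) LOAD T1:  M=4  r_T1=4
   2) LOAD T0:  M=4  r_T0=4
   3) LOAD T3:  M=4  r_T3=4
   4) CAS  T0:  M=5  r_T0=4 ✓
   5) CAS  T3:  M=5  r_T3=4 ✗
   6) LOAD T2:  M=5  r_T2=5
   7) CAS  T2:  M=6  r_T2=5 ✓
   8) LOAD T3:  M=6  r_T3=6
   9) CAS  T1:  M=6  r_T1=4 ✗
  10) CAS  T3:  M=7  r_T3=6 ✓
  11) LOAD T2:  M=7  r_T2=7
  12) CAS  T2:  M=8  r_T2=7 ✓
  13) LOAD T1:  M=8  r_T1=8
  14) CAS  T1:  M=9  r_T1=8 ✓
Log disagrees first at step 5.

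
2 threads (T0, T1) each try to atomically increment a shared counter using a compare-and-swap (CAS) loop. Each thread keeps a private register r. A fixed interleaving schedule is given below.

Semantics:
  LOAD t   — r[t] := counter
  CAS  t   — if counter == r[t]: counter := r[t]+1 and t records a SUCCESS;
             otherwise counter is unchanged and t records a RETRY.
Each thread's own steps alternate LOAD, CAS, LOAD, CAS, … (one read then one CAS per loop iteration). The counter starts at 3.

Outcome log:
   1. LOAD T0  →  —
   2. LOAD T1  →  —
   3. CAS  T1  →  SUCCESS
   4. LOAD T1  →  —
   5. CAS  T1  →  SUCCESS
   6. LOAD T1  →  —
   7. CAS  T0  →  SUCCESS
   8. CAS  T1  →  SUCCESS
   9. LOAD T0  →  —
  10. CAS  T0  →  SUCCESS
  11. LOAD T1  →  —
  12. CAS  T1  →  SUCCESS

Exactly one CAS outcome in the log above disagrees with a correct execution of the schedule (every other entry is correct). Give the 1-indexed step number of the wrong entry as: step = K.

Correct run:
#1 T0 reads 3
#2 T1 reads 3
#3 T1 CAS(3→4) writes; counter now 4
#4 T1 reads 4
#5 T1 CAS(4→5) writes; counter now 5
#6 T1 reads 5
#7 T0 CAS(3→4) fails; counter now 5
#8 T1 CAS(5→6) writes; counter now 6
#9 T0 reads 6
#10 T0 CAS(6→7) writes; counter now 7
#11 T1 reads 7
#12 T1 CAS(7→8) writes; counter now 8
Flip is step 7.

step = 7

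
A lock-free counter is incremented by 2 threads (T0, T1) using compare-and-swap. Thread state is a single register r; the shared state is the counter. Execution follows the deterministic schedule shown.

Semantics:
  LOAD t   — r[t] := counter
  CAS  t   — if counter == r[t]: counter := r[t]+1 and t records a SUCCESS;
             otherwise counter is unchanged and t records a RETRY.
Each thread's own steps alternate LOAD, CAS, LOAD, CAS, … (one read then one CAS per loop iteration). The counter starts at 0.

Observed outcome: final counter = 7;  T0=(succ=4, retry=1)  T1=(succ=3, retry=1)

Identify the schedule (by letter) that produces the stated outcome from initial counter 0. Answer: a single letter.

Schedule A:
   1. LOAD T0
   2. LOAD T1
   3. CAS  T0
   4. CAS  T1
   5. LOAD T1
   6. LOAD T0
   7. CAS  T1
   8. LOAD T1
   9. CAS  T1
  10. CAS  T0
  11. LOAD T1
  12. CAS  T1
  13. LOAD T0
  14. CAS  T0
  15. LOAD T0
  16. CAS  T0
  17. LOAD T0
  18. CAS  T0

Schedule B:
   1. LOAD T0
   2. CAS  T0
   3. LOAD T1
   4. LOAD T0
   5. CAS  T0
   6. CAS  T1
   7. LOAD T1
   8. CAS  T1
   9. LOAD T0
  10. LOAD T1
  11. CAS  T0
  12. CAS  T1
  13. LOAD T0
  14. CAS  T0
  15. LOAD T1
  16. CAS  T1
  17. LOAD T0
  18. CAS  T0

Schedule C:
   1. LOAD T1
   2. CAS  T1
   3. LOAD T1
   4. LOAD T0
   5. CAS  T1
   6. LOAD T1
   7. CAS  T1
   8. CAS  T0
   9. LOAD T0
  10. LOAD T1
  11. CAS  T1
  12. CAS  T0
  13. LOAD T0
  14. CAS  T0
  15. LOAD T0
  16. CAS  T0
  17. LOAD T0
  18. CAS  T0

Tracing schedule A:
#1 T0 reads 0
#2 T1 reads 0
#3 T0 CAS(0→1) writes; counter now 1
#4 T1 CAS(0→1) fails; counter now 1
#5 T1 reads 1
#6 T0 reads 1
#7 T1 CAS(1→2) writes; counter now 2
#8 T1 reads 2
#9 T1 CAS(2→3) writes; counter now 3
#10 T0 CAS(1→2) fails; counter now 3
#11 T1 reads 3
#12 T1 CAS(3→4) writes; counter now 4
#13 T0 reads 4
#14 T0 CAS(4→5) writes; counter now 5
#15 T0 reads 5
#16 T0 CAS(5→6) writes; counter now 6
#17 T0 reads 6
#18 T0 CAS(6→7) writes; counter now 7

A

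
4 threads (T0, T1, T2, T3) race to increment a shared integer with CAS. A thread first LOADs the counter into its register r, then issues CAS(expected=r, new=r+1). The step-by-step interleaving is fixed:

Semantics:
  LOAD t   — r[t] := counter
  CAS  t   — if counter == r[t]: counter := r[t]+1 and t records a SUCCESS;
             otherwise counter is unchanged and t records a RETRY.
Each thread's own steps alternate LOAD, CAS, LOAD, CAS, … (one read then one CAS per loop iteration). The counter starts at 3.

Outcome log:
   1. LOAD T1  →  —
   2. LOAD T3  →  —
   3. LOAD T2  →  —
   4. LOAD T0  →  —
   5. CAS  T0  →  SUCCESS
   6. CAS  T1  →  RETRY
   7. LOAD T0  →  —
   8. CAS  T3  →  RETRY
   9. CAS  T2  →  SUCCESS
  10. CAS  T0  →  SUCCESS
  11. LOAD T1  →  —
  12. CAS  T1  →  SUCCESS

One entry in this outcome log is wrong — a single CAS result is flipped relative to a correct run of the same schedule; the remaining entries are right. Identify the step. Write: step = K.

Re-executing:
   1) LOAD T1:  M=3  r_T1=3
   2) LOAD T3:  M=3  r_T3=3
   3) LOAD T2:  M=3  r_T2=3
   4) LOAD T0:  M=3  r_T0=3
   5) CAS  T0:  M=4  r_T0=3 ✓
   6) CAS  T1:  M=4  r_T1=3 ✗
   7) LOAD T0:  M=4  r_T0=4
   8) CAS  T3:  M=4  r_T3=3 ✗
   9) CAS  T2:  M=4  r_T2=3 ✗
  10) CAS  T0:  M=5  r_T0=4 ✓
  11) LOAD T1:  M=5  r_T1=5
  12) CAS  T1:  M=6  r_T1=5 ✓
Mismatch at 9.

step = 9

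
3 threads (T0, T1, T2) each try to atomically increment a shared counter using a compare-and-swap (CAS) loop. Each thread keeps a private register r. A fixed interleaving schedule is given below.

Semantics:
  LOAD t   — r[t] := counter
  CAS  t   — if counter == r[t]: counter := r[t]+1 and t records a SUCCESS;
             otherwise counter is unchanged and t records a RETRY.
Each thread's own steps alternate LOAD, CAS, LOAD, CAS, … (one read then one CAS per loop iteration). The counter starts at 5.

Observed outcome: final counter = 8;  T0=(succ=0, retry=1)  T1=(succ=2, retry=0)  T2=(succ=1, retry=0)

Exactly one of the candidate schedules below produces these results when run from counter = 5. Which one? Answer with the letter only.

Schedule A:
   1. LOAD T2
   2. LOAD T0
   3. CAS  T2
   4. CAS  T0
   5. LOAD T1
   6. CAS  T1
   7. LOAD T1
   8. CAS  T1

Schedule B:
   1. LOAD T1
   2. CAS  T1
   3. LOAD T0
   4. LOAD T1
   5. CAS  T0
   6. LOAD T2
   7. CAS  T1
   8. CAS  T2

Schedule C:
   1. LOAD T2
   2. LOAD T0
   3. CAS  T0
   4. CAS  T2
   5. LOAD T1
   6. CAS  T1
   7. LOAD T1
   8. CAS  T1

A

Tracing schedule A:
step 1: T2 LOAD ⇒ load; ctr=5 reg=5
step 2: T0 LOAD ⇒ load; ctr=5 reg=5
step 3: T2 CAS ⇒ ok; ctr=6 reg=5
step 4: T0 CAS ⇒ retry; ctr=6 reg=5
step 5: T1 LOAD ⇒ load; ctr=6 reg=6
step 6: T1 CAS ⇒ ok; ctr=7 reg=6
step 7: T1 LOAD ⇒ load; ctr=7 reg=7
step 8: T1 CAS ⇒ ok; ctr=8 reg=7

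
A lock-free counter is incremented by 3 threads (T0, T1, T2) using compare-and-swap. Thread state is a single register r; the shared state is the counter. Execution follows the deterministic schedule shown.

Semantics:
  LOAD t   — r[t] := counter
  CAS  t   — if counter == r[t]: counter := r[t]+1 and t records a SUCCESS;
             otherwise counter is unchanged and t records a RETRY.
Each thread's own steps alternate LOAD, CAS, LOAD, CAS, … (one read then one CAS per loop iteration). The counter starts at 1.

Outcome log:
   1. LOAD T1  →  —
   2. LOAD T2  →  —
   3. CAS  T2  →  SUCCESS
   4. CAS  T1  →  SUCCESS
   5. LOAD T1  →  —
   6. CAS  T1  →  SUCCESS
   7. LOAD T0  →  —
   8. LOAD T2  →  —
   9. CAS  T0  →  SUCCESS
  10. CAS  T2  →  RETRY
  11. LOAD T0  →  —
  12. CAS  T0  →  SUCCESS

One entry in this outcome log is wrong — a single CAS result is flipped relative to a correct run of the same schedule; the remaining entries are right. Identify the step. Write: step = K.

Reference trace:
[1] T1.load  rd  (counter 1, T1.r 1)
[2] T2.load  rd  (counter 1, T2.r 1)
[3] T2.cas  hit  (counter 2, T2.r 1)
[4] T1.cas  miss  (counter 2, T1.r 1)
[5] T1.load  rd  (counter 2, T1.r 2)
[6] T1.cas  hit  (counter 3, T1.r 2)
[7] T0.load  rd  (counter 3, T0.r 3)
[8] T2.load  rd  (counter 3, T2.r 3)
[9] T0.cas  hit  (counter 4, T0.r 3)
[10] T2.cas  miss  (counter 4, T2.r 3)
[11] T0.load  rd  (counter 4, T0.r 4)
[12] T0.cas  hit  (counter 5, T0.r 4)
Mismatch at 4.

step = 4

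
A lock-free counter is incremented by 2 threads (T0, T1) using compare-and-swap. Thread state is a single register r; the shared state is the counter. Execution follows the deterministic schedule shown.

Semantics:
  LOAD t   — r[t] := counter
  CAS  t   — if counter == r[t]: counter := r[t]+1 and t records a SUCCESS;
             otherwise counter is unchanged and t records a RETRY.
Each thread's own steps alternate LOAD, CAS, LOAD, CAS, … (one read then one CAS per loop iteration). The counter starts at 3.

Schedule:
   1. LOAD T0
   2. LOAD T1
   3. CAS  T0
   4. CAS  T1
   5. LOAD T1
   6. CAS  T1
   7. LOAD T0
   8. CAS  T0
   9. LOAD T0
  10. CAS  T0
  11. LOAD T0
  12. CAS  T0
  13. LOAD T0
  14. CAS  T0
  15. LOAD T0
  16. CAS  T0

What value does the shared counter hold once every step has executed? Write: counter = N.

counter = 10

[1] T0.load  rd  (counter 3, T0.r 3)
[2] T1.load  rd  (counter 3, T1.r 3)
[3] T0.cas  hit  (counter 4, T0.r 3)
[4] T1.cas  miss  (counter 4, T1.r 3)
[5] T1.load  rd  (counter 4, T1.r 4)
[6] T1.cas  hit  (counter 5, T1.r 4)
[7] T0.load  rd  (counter 5, T0.r 5)
[8] T0.cas  hit  (counter 6, T0.r 5)
[9] T0.load  rd  (counter 6, T0.r 6)
[10] T0.cas  hit  (counter 7, T0.r 6)
[11] T0.load  rd  (counter 7, T0.r 7)
[12] T0.cas  hit  (counter 8, T0.r 7)
[13] T0.load  rd  (counter 8, T0.r 8)
[14] T0.cas  hit  (counter 9, T0.r 8)
[15] T0.load  rd  (counter 9, T0.r 9)
[16] T0.cas  hit  (counter 10, T0.r 9)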